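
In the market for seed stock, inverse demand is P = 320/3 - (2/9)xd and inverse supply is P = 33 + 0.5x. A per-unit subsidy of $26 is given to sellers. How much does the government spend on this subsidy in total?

Pre-subsidy: 320/3 - (2/9)x = 33 + 0.5x gives x* = 102 and P* = 84.
With the subsidy, sellers receive Ps = Pb + 26 for each unit, where Pb is the price buyers pay.
On the curves, Pb = 320/3 - (2/9)x and Ps = 33 + 0.5x; the wedge Ps − Pb = 26 gives 33 + 0.5x − (320/3 - (2/9)x) = 26, so x' = 138.
Then Pb = 320/3 − (2/9)·138 = 76 and Ps = 33 + 0.5·138 = 102.
Government outlay = subsidy × quantity = 26 × 138 = 3588.

Government cost = $3588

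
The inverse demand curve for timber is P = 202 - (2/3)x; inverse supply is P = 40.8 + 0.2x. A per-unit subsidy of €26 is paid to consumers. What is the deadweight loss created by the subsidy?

Deadweight loss = €390

Pre-subsidy: 202 - (2/3)x = 40.8 + 0.2x gives x* = 186 and P* = 78.
With the rebate, buyers effectively pay Pb = Ps − 26, where Ps is the price sellers receive.
On the curves, Pb = 202 - (2/3)x and Ps = 40.8 + 0.2x; the wedge Ps − Pb = 26 gives 40.8 + 0.2x − (202 - (2/3)x) = 26, so x' = 216.
Then Pb = 202 − (2/3)·216 = 58 and Ps = 40.8 + 0.2·216 = 84.
The subsidy expands output by 216 − 186 = 30 past the efficient level; on those units the gap between marginal cost and willingness to pay runs from 0 up to 26.
DWL = ½ × 26 × 30 = 390.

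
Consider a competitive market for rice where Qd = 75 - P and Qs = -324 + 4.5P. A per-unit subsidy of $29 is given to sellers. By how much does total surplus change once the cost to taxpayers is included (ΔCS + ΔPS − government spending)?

Pre-subsidy: 75 - P = -324 + 4.5P gives P* = 798/11, Q* = 27/11.
With the subsidy, sellers receive Ps = Pb + 29 for each unit, where Pb is the price buyers pay.
Supply in terms of Pb becomes Qs = -324 + 4.5(Pb + 29) = -193.5 + 4.5Pb. Setting this equal to demand: 75 - Pb = -193.5 + 4.5Pb, so Pb = 537/11.
Sellers receive Ps = 537/11 + 29 = 856/11; Q' = 75 − 1·(537/11) = 288/11.
ΔCS = ½(27/11 + 288/11)(798/11 − 537/11) = 82215/242; ΔPS = ½(27/11 + 288/11)(856/11 − 798/11) = 9135/121.
Government spending = 29 × 288/11 = 8352/11.
Net change = 82215/242 + 9135/121 − 8352/11 = -7569/22. The loss equals the DWL triangle ½·29·261/11.

Net change in total surplus = -7569/22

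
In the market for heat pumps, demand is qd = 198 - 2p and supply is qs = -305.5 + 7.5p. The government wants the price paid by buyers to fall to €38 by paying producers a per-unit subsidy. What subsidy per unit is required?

Required subsidy s = €19 per unit

At a buyer price of 38, quantity demanded is 198 − 2·38 = 122.
Sellers supply 122 only when they receive ps with -305.5 + 7.5·ps = 122, i.e. ps = 57.
s = ps − pb = 57 − 38 = 19.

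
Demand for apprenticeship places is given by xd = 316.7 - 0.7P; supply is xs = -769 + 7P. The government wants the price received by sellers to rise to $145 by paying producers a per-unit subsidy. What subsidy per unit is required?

Required subsidy s = $44 per unit

At a seller price of 145, quantity supplied is -769 + 7·145 = 246.
Buyers absorb 246 only when they pay Pb with 316.7 − 0.7·Pb = 246, i.e. Pb = 101.
s = Ps − Pb = 145 − 101 = 44.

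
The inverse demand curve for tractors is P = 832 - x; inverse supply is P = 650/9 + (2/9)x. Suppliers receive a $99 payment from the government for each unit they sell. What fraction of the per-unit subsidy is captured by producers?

Producer share = 2/11

Pre-subsidy: 832 - x = 650/9 + (2/9)x gives x* = 6838/11 and P* = 2314/11.
With the subsidy, sellers receive Ps = Pb + 99 for each unit, where Pb is the price buyers pay.
On the curves, Pb = 832 - x and Ps = 650/9 + (2/9)x; the wedge Ps − Pb = 99 gives 650/9 + (2/9)x − (832 - x) = 99, so x' = 7729/11.
Then Pb = 832 − 1·(7729/11) = 1423/11 and Ps = 650/9 + (2/9)·(7729/11) = 2512/11.
Buyers' price falls by P* − Pb = 2314/11 − 1423/11 = 81; sellers' price rises by Ps − P* = 2512/11 − 2314/11 = 18.
So producers capture 18/99 = 2/11 of each unit of subsidy.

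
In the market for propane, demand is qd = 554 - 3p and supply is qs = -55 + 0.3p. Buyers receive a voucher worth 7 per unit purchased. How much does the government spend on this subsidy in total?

Government cost = 175/11

Pre-subsidy: 554 - 3p = -55 + 0.3p gives p* = 2030/11, q* = 4/11.
With the rebate, buyers effectively pay pb = ps − 7, where ps is the price sellers receive.
Demand in terms of ps becomes qd = 554 − 3(ps − 7) = 575 - 3ps. Setting this equal to supply: 575 - 3ps = -55 + 0.3ps, so ps = 2100/11.
Buyers pay pb = 2100/11 − 7 = 2023/11; q' = -55 + 0.3·(2100/11) = 25/11.
Government outlay = subsidy × quantity = 7 × 25/11 = 175/11.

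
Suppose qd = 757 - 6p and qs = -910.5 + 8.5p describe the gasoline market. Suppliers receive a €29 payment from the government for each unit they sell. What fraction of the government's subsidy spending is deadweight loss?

Pre-subsidy: 757 - 6p = -910.5 + 8.5p gives p* = 115, q* = 67.
With the subsidy, sellers receive ps = pb + 29 for each unit, where pb is the price buyers pay.
Supply in terms of pb becomes qs = -910.5 + 8.5(pb + 29) = -664 + 8.5pb. Setting this equal to demand: 757 - 6pb = -664 + 8.5pb, so pb = 98.
Sellers receive ps = 98 + 29 = 127; q' = 757 − 6·98 = 169.
ΔCS = ½(67 + 169)(115 − 98) = 2006; ΔPS = ½(67 + 169)(127 − 115) = 1416.
Government spending = 29 × 169 = 4901.
DWL = ½ × 29 × (169 − 67) = 1479; fraction = 1479 / 4901 = 51/169.

DWL / government spending = 51/169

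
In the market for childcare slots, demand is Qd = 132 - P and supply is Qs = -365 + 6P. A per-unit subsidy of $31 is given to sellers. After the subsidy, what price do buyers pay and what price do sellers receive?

Buyers pay 311/7; sellers receive 528/7

Pre-subsidy: 132 - P = -365 + 6P gives P* = 71, Q* = 61.
With the subsidy, sellers receive Ps = Pb + 31 for each unit, where Pb is the price buyers pay.
Supply in terms of Pb becomes Qs = -365 + 6(Pb + 31) = -179 + 6Pb. Setting this equal to demand: 132 - Pb = -179 + 6Pb, so Pb = 311/7.
Sellers receive Ps = 311/7 + 31 = 528/7; Q' = 132 − 1·(311/7) = 613/7.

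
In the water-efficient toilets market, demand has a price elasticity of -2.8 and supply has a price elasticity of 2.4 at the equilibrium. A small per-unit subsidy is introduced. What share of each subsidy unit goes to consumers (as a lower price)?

Consumer share = 6/13

For a small subsidy around the equilibrium, the benefit split depends on the relative slopes, which at a point are proportional to the elasticities.
Buyer share = εs/(εs + |εd|) = 2.4/(2.4 + 2.8) = 6/13; seller share = |εd|/(εs + |εd|) = 7/13.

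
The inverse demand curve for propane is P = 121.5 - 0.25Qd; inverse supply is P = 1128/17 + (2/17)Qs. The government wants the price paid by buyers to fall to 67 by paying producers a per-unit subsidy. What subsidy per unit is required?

Required subsidy s = 25 per unit

At a buyer price of 67, quantity demanded is 486 − 4·67 = 218.
Sellers supply 218 only when they receive Ps = 1128/17 + (2/17)·218 = 92.
s = Ps − Pb = 92 − 67 = 25.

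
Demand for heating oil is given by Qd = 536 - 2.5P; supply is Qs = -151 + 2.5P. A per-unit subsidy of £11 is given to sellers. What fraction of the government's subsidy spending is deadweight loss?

DWL / government spending = 1/30

Pre-subsidy: 536 - 2.5P = -151 + 2.5P gives P* = 137.4, Q* = 192.5.
With the subsidy, sellers receive Ps = Pb + 11 for each unit, where Pb is the price buyers pay.
Supply in terms of Pb becomes Qs = -151 + 2.5(Pb + 11) = -123.5 + 2.5Pb. Setting this equal to demand: 536 - 2.5Pb = -123.5 + 2.5Pb, so Pb = 131.9.
Sellers receive Ps = 131.9 + 11 = 142.9; Q' = 536 − 2.5·131.9 = 206.25.
ΔCS = ½(192.5 + 206.25)(137.4 − 131.9) = 1096.5625; ΔPS = ½(192.5 + 206.25)(142.9 − 137.4) = 1096.5625.
Government spending = 11 × 206.25 = 2268.75.
DWL = ½ × 11 × (206.25 − 192.5) = 75.625; fraction = 75.625 / 2268.75 = 1/30.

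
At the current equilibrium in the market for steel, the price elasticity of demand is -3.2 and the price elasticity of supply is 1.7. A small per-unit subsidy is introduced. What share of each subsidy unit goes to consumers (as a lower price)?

For a small subsidy around the equilibrium, the benefit split depends on the relative slopes, which at a point are proportional to the elasticities.
Buyer share = εs/(εs + |εd|) = 1.7/(1.7 + 3.2) = 17/49; seller share = |εd|/(εs + |εd|) = 32/49.

Consumer share = 17/49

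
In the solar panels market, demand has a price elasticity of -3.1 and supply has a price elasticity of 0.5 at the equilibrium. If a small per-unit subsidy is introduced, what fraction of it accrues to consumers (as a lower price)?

For a small subsidy around the equilibrium, the benefit split depends on the relative slopes, which at a point are proportional to the elasticities.
Buyer share = εs/(εs + |εd|) = 0.5/(0.5 + 3.1) = 5/36; seller share = |εd|/(εs + |εd|) = 31/36.

Consumer share = 5/36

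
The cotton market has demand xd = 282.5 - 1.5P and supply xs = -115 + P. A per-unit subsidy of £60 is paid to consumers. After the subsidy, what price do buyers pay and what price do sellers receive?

Pre-subsidy: 282.5 - 1.5P = -115 + P gives P* = 159, x* = 44.
With the rebate, buyers effectively pay Pb = Ps − 60, where Ps is the price sellers receive.
Demand in terms of Ps becomes xd = 282.5 − 1.5(Ps − 60) = 372.5 - 1.5Ps. Setting this equal to supply: 372.5 - 1.5Ps = -115 + Ps, so Ps = 195.
Buyers pay Pb = 195 − 60 = 135; x' = -115 + 1·195 = 80.

Buyers pay £135; sellers receive £195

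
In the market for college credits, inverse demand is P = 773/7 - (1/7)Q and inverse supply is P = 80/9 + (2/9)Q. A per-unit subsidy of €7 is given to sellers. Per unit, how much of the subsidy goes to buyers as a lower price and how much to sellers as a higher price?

Pre-subsidy: 773/7 - (1/7)Q = 80/9 + (2/9)Q gives Q* = 6397/23 and P* = 1626/23.
With the subsidy, sellers receive Ps = Pb + 7 for each unit, where Pb is the price buyers pay.
On the curves, Pb = 773/7 - (1/7)Q and Ps = 80/9 + (2/9)Q; the wedge Ps − Pb = 7 gives 80/9 + (2/9)Q − (773/7 - (1/7)Q) = 7, so Q' = 6838/23.
Then Pb = 773/7 − (1/7)·(6838/23) = 1563/23 and Ps = 80/9 + (2/9)·(6838/23) = 1724/23.
Buyers' price falls by P* − Pb = 1626/23 − 1563/23 = 63/23; sellers' price rises by Ps − P* = 1724/23 − 1626/23 = 98/23.

Buyers gain 63/23 per unit; sellers gain 98/23 per unit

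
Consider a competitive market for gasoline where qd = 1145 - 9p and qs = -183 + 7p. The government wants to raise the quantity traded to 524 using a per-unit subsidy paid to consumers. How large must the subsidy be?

Required subsidy s = 32 per unit

At q = 524, invert demand for the buyer price: pb = (1145 − 524)/9 = 69; invert supply for the seller price: ps = (524 − (-183))/7 = 101.
The subsidy must fill the gap: s = ps − pb = 101 − 69 = 32.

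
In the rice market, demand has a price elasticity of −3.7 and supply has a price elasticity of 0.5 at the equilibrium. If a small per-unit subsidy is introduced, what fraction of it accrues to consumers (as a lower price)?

Consumer share = 5/42

For a small subsidy around the equilibrium, the benefit split depends on the relative slopes, which at a point are proportional to the elasticities.
Buyer share = εs/(εs + |εd|) = 0.5/(0.5 + 3.7) = 5/42; seller share = |εd|/(εs + |εd|) = 37/42.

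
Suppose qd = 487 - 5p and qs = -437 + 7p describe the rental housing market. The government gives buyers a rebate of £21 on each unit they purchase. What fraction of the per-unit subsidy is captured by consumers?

Consumer share = 7/12

Pre-subsidy: 487 - 5p = -437 + 7p gives p* = 77, q* = 102.
With the rebate, buyers effectively pay pb = ps − 21, where ps is the price sellers receive.
Demand in terms of ps becomes qd = 487 − 5(ps − 21) = 592 - 5ps. Setting this equal to supply: 592 - 5ps = -437 + 7ps, so ps = 85.75.
Buyers pay pb = 85.75 − 21 = 64.75; q' = -437 + 7·85.75 = 163.25.
Buyers' price falls by p* − pb = 77 − 64.75 = 12.25; sellers' price rises by ps − p* = 85.75 − 77 = 8.75.
So consumers capture 12.25/21 = 7/12 of each unit of subsidy.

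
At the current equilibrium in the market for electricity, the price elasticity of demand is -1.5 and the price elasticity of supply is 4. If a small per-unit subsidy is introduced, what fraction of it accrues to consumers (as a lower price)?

Consumer share = 8/11

For a small subsidy around the equilibrium, the benefit split depends on the relative slopes, which at a point are proportional to the elasticities.
Buyer share = εs/(εs + |εd|) = 4/(4 + 1.5) = 8/11; seller share = |εd|/(εs + |εd|) = 3/11.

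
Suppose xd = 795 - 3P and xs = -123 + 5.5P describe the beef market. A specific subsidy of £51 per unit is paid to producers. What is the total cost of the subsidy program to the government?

Pre-subsidy: 795 - 3P = -123 + 5.5P gives P* = 108, x* = 471.
With the subsidy, sellers receive Ps = Pb + 51 for each unit, where Pb is the price buyers pay.
Supply in terms of Pb becomes xs = -123 + 5.5(Pb + 51) = 157.5 + 5.5Pb. Setting this equal to demand: 795 - 3Pb = 157.5 + 5.5Pb, so Pb = 75.
Sellers receive Ps = 75 + 51 = 126; x' = 795 − 3·75 = 570.
Government outlay = subsidy × quantity = 51 × 570 = 29070.

Government cost = £29070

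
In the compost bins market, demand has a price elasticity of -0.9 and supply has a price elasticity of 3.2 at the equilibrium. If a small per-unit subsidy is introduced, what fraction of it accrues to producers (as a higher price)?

For a small subsidy around the equilibrium, the benefit split depends on the relative slopes, which at a point are proportional to the elasticities.
Buyer share = εs/(εs + |εd|) = 3.2/(3.2 + 0.9) = 32/41; seller share = |εd|/(εs + |εd|) = 9/41.
So producers capture 9/41 of the subsidy.

Producer share = 9/41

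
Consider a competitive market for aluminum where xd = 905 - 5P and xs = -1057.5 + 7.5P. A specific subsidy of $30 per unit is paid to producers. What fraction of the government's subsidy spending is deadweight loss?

DWL / government spending = 3/14

Pre-subsidy: 905 - 5P = -1057.5 + 7.5P gives P* = 157, x* = 120.
With the subsidy, sellers receive Ps = Pb + 30 for each unit, where Pb is the price buyers pay.
Supply in terms of Pb becomes xs = -1057.5 + 7.5(Pb + 30) = -832.5 + 7.5Pb. Setting this equal to demand: 905 - 5Pb = -832.5 + 7.5Pb, so Pb = 139.
Sellers receive Ps = 139 + 30 = 169; x' = 905 − 5·139 = 210.
ΔCS = ½(120 + 210)(157 − 139) = 2970; ΔPS = ½(120 + 210)(169 − 157) = 1980.
Government spending = 30 × 210 = 6300.
DWL = ½ × 30 × (210 − 120) = 1350; fraction = 1350 / 6300 = 3/14.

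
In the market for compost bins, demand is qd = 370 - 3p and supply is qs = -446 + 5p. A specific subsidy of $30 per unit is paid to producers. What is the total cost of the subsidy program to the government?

Government cost = $3607.5

Pre-subsidy: 370 - 3p = -446 + 5p gives p* = 102, q* = 64.
With the subsidy, sellers receive ps = pb + 30 for each unit, where pb is the price buyers pay.
Supply in terms of pb becomes qs = -446 + 5(pb + 30) = -296 + 5pb. Setting this equal to demand: 370 - 3pb = -296 + 5pb, so pb = 83.25.
Sellers receive ps = 83.25 + 30 = 113.25; q' = 370 − 3·83.25 = 120.25.
Government outlay = subsidy × quantity = 30 × 120.25 = 3607.5.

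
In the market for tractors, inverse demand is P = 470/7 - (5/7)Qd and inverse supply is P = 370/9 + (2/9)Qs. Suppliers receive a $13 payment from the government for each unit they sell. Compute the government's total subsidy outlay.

Pre-subsidy: 470/7 - (5/7)Q = 370/9 + (2/9)Q gives Q* = 1640/59 and P* = 2790/59.
With the subsidy, sellers receive Ps = Pb + 13 for each unit, where Pb is the price buyers pay.
On the curves, Pb = 470/7 - (5/7)Q and Ps = 370/9 + (2/9)Q; the wedge Ps − Pb = 13 gives 370/9 + (2/9)Q − (470/7 - (5/7)Q) = 13, so Q' = 2459/59.
Then Pb = 470/7 − (5/7)·(2459/59) = 2205/59 and Ps = 370/9 + (2/9)·(2459/59) = 2972/59.
Government outlay = subsidy × quantity = 13 × 2459/59 = 31967/59.

Government cost = 31967/59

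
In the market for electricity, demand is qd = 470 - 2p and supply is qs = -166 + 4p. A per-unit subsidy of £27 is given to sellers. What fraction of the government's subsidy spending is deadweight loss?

DWL / government spending = 3/49

Pre-subsidy: 470 - 2p = -166 + 4p gives p* = 106, q* = 258.
With the subsidy, sellers receive ps = pb + 27 for each unit, where pb is the price buyers pay.
Supply in terms of pb becomes qs = -166 + 4(pb + 27) = -58 + 4pb. Setting this equal to demand: 470 - 2pb = -58 + 4pb, so pb = 88.
Sellers receive ps = 88 + 27 = 115; q' = 470 − 2·88 = 294.
ΔCS = ½(258 + 294)(106 − 88) = 4968; ΔPS = ½(258 + 294)(115 − 106) = 2484.
Government spending = 27 × 294 = 7938.
DWL = ½ × 27 × (294 − 258) = 486; fraction = 486 / 7938 = 3/49.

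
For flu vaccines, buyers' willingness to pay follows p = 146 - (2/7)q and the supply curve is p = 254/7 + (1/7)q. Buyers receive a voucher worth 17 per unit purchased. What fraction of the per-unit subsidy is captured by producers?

Pre-subsidy: 146 - (2/7)q = 254/7 + (1/7)q gives q* = 256 and p* = 510/7.
With the rebate, buyers effectively pay pb = ps − 17, where ps is the price sellers receive.
On the curves, pb = 146 - (2/7)q and ps = 254/7 + (1/7)q; the wedge ps − pb = 17 gives 254/7 + (1/7)q − (146 - (2/7)q) = 17, so q' = 887/3.
Then pb = 146 − (2/7)·(887/3) = 1292/21 and ps = 254/7 + (1/7)·(887/3) = 1649/21.
Buyers' price falls by p* − pb = 510/7 − 1292/21 = 34/3; sellers' price rises by ps − p* = 1649/21 − 510/7 = 17/3.
So producers capture (17/3)/17 = 1/3 of each unit of subsidy.

Producer share = 1/3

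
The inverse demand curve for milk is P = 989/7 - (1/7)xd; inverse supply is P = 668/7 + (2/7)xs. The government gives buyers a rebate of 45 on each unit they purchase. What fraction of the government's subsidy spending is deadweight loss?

DWL / government spending = 105/424

Pre-subsidy: 989/7 - (1/7)x = 668/7 + (2/7)x gives x* = 107 and P* = 126.
With the rebate, buyers effectively pay Pb = Ps − 45, where Ps is the price sellers receive.
On the curves, Pb = 989/7 - (1/7)x and Ps = 668/7 + (2/7)x; the wedge Ps − Pb = 45 gives 668/7 + (2/7)x − (989/7 - (1/7)x) = 45, so x' = 212.
Then Pb = 989/7 − (1/7)·212 = 111 and Ps = 668/7 + (2/7)·212 = 156.
ΔCS = ½(107 + 212)(126 − 111) = 2392.5; ΔPS = ½(107 + 212)(156 − 126) = 4785.
Government spending = 45 × 212 = 9540.
DWL = ½ × 45 × (212 − 107) = 2362.5; fraction = 2362.5 / 9540 = 105/424.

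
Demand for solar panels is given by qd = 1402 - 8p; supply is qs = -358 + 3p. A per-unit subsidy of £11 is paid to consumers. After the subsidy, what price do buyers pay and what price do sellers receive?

Pre-subsidy: 1402 - 8p = -358 + 3p gives p* = 160, q* = 122.
With the rebate, buyers effectively pay pb = ps − 11, where ps is the price sellers receive.
Demand in terms of ps becomes qd = 1402 − 8(ps − 11) = 1490 - 8ps. Setting this equal to supply: 1490 - 8ps = -358 + 3ps, so ps = 168.
Buyers pay pb = 168 − 11 = 157; q' = -358 + 3·168 = 146.

Buyers pay £157; sellers receive £168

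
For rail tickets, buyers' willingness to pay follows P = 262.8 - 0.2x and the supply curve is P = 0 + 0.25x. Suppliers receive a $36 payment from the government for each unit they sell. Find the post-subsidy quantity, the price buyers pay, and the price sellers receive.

x' = 664; buyers pay $130; sellers receive $166

Pre-subsidy: 262.8 - 0.2x = 0 + 0.25x gives x* = 584 and P* = 146.
With the subsidy, sellers receive Ps = Pb + 36 for each unit, where Pb is the price buyers pay.
On the curves, Pb = 262.8 - 0.2x and Ps = 0 + 0.25x; the wedge Ps − Pb = 36 gives 0 + 0.25x − (262.8 - 0.2x) = 36, so x' = 664.
Then Pb = 262.8 − 0.2·664 = 130 and Ps = 0 + 0.25·664 = 166.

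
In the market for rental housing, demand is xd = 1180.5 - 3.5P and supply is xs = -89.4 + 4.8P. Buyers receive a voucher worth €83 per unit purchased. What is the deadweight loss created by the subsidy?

Deadweight loss = €6972

Pre-subsidy: 1180.5 - 3.5P = -89.4 + 4.8P gives P* = 153, x* = 645.
With the rebate, buyers effectively pay Pb = Ps − 83, where Ps is the price sellers receive.
Demand in terms of Ps becomes xd = 1180.5 − 3.5(Ps − 83) = 1471 - 3.5Ps. Setting this equal to supply: 1471 - 3.5Ps = -89.4 + 4.8Ps, so Ps = 188.
Buyers pay Pb = 188 − 83 = 105; x' = -89.4 + 4.8·188 = 813.
The subsidy expands output by 813 − 645 = 168 past the efficient level; on those units the gap between marginal cost and willingness to pay runs from 0 up to 83.
DWL = ½ × 83 × 168 = 6972.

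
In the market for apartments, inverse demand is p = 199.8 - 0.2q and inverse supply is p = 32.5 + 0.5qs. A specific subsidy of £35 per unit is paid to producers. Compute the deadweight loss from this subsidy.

Pre-subsidy: 199.8 - 0.2q = 32.5 + 0.5q gives q* = 239 and p* = 152.
With the subsidy, sellers receive ps = pb + 35 for each unit, where pb is the price buyers pay.
On the curves, pb = 199.8 - 0.2q and ps = 32.5 + 0.5q; the wedge ps − pb = 35 gives 32.5 + 0.5q − (199.8 - 0.2q) = 35, so q' = 289.
Then pb = 199.8 − 0.2·289 = 142 and ps = 32.5 + 0.5·289 = 177.
The subsidy expands output by 289 − 239 = 50 past the efficient level; on those units the gap between marginal cost and willingness to pay runs from 0 up to 35.
DWL = ½ × 35 × 50 = 875.

Deadweight loss = £875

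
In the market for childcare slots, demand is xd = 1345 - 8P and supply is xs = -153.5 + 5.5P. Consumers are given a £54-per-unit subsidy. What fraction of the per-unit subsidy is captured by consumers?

Pre-subsidy: 1345 - 8P = -153.5 + 5.5P gives P* = 111, x* = 457.
With the rebate, buyers effectively pay Pb = Ps − 54, where Ps is the price sellers receive.
Demand in terms of Ps becomes xd = 1345 − 8(Ps − 54) = 1777 - 8Ps. Setting this equal to supply: 1777 - 8Ps = -153.5 + 5.5Ps, so Ps = 143.
Buyers pay Pb = 143 − 54 = 89; x' = -153.5 + 5.5·143 = 633.
Buyers' price falls by P* − Pb = 111 − 89 = 22; sellers' price rises by Ps − P* = 143 − 111 = 32.
So consumers capture 22/54 = 11/27 of each unit of subsidy.

Consumer share = 11/27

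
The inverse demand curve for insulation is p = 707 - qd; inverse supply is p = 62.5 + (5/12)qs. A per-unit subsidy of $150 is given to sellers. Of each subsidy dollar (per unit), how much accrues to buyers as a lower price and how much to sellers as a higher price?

Pre-subsidy: 707 - q = 62.5 + (5/12)q gives q* = 7734/17 and p* = 4285/17.
With the subsidy, sellers receive ps = pb + 150 for each unit, where pb is the price buyers pay.
On the curves, pb = 707 - q and ps = 62.5 + (5/12)q; the wedge ps − pb = 150 gives 62.5 + (5/12)q − (707 - q) = 150, so q' = 9534/17.
Then pb = 707 − 1·(9534/17) = 2485/17 and ps = 62.5 + (5/12)·(9534/17) = 5035/17.
Buyers' price falls by p* − pb = 4285/17 − 2485/17 = 1800/17; sellers' price rises by ps − p* = 5035/17 − 4285/17 = 750/17.

Buyers gain 1800/17 per unit; sellers gain 750/17 per unit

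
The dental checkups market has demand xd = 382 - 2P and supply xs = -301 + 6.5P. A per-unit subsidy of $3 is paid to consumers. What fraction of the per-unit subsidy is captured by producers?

Producer share = 4/17

Pre-subsidy: 382 - 2P = -301 + 6.5P gives P* = 1366/17, x* = 3762/17.
With the rebate, buyers effectively pay Pb = Ps − 3, where Ps is the price sellers receive.
Demand in terms of Ps becomes xd = 382 − 2(Ps − 3) = 388 - 2Ps. Setting this equal to supply: 388 - 2Ps = -301 + 6.5Ps, so Ps = 1378/17.
Buyers pay Pb = 1378/17 − 3 = 1327/17; x' = -301 + 6.5·(1378/17) = 3840/17.
Buyers' price falls by P* − Pb = 1366/17 − 1327/17 = 39/17; sellers' price rises by Ps − P* = 1378/17 − 1366/17 = 12/17.
So producers capture (12/17)/3 = 4/17 of each unit of subsidy.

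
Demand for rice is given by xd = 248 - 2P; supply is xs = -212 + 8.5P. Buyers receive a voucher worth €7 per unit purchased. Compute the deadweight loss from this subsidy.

Deadweight loss = 119/3

Pre-subsidy: 248 - 2P = -212 + 8.5P gives P* = 920/21, x* = 3368/21.
With the rebate, buyers effectively pay Pb = Ps − 7, where Ps is the price sellers receive.
Demand in terms of Ps becomes xd = 248 − 2(Ps − 7) = 262 - 2Ps. Setting this equal to supply: 262 - 2Ps = -212 + 8.5Ps, so Ps = 316/7.
Buyers pay Pb = 316/7 − 7 = 267/7; x' = -212 + 8.5·(316/7) = 1202/7.
The subsidy expands output by 1202/7 − 3368/21 = 34/3 past the efficient level; on those units the gap between marginal cost and willingness to pay runs from 0 up to 7.
DWL = ½ × 7 × 34/3 = 119/3.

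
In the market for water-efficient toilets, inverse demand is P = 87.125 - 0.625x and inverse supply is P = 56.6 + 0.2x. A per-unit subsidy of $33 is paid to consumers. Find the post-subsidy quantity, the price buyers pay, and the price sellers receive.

Pre-subsidy: 87.125 - 0.625x = 56.6 + 0.2x gives x* = 37 and P* = 64.
With the rebate, buyers effectively pay Pb = Ps − 33, where Ps is the price sellers receive.
On the curves, Pb = 87.125 - 0.625x and Ps = 56.6 + 0.2x; the wedge Ps − Pb = 33 gives 56.6 + 0.2x − (87.125 - 0.625x) = 33, so x' = 77.
Then Pb = 87.125 − 0.625·77 = 39 and Ps = 56.6 + 0.2·77 = 72.

x' = 77; buyers pay $39; sellers receive $72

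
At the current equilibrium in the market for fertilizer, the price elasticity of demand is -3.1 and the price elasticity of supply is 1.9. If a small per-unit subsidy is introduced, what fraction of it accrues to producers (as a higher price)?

For a small subsidy around the equilibrium, the benefit split depends on the relative slopes, which at a point are proportional to the elasticities.
Buyer share = εs/(εs + |εd|) = 1.9/(1.9 + 3.1) = 0.38; seller share = |εd|/(εs + |εd|) = 0.62.
So producers capture 0.62 of the subsidy.

Producer share = 0.62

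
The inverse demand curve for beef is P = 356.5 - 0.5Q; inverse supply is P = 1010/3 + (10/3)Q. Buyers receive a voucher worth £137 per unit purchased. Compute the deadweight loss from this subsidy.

Pre-subsidy: 356.5 - 0.5Q = 1010/3 + (10/3)Q gives Q* = 119/23 and P* = 8140/23.
With the rebate, buyers effectively pay Pb = Ps − 137, where Ps is the price sellers receive.
On the curves, Pb = 356.5 - 0.5Q and Ps = 1010/3 + (10/3)Q; the wedge Ps − Pb = 137 gives 1010/3 + (10/3)Q − (356.5 - 0.5Q) = 137, so Q' = 941/23.
Then Pb = 356.5 − 0.5·(941/23) = 7729/23 and Ps = 1010/3 + (10/3)·(941/23) = 10880/23.
The subsidy expands output by 941/23 − 119/23 = 822/23 past the efficient level; on those units the gap between marginal cost and willingness to pay runs from 0 up to 137.
DWL = ½ × 137 × 822/23 = 56307/23.

Deadweight loss = 56307/23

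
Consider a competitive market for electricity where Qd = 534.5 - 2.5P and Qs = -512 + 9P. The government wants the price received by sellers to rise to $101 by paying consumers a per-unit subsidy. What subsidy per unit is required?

At a seller price of 101, quantity supplied is -512 + 9·101 = 397.
Buyers absorb 397 only when they pay Pb with 534.5 − 2.5·Pb = 397, i.e. Pb = 55.
s = Ps − Pb = 101 − 55 = 46.

Required subsidy s = $46 per unit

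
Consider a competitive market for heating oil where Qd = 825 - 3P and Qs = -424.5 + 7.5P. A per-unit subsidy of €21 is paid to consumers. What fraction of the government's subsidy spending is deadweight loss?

DWL / government spending = 5/114

Pre-subsidy: 825 - 3P = -424.5 + 7.5P gives P* = 119, Q* = 468.
With the rebate, buyers effectively pay Pb = Ps − 21, where Ps is the price sellers receive.
Demand in terms of Ps becomes Qd = 825 − 3(Ps − 21) = 888 - 3Ps. Setting this equal to supply: 888 - 3Ps = -424.5 + 7.5Ps, so Ps = 125.
Buyers pay Pb = 125 − 21 = 104; Q' = -424.5 + 7.5·125 = 513.
ΔCS = ½(468 + 513)(119 − 104) = 7357.5; ΔPS = ½(468 + 513)(125 − 119) = 2943.
Government spending = 21 × 513 = 10773.
DWL = ½ × 21 × (513 − 468) = 472.5; fraction = 472.5 / 10773 = 5/114.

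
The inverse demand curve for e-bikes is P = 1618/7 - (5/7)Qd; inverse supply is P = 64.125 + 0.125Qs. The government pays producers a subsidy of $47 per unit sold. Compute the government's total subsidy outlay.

Pre-subsidy: 1618/7 - (5/7)Q = 64.125 + 0.125Q gives Q* = 199 and P* = 89.
With the subsidy, sellers receive Ps = Pb + 47 for each unit, where Pb is the price buyers pay.
On the curves, Pb = 1618/7 - (5/7)Q and Ps = 64.125 + 0.125Q; the wedge Ps − Pb = 47 gives 64.125 + 0.125Q − (1618/7 - (5/7)Q) = 47, so Q' = 255.
Then Pb = 1618/7 − (5/7)·255 = 49 and Ps = 64.125 + 0.125·255 = 96.
Government outlay = subsidy × quantity = 47 × 255 = 11985.

Government cost = $11985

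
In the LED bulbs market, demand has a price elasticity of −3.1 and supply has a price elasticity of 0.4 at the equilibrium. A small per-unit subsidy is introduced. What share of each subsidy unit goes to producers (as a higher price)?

Producer share = 31/35

For a small subsidy around the equilibrium, the benefit split depends on the relative slopes, which at a point are proportional to the elasticities.
Buyer share = εs/(εs + |εd|) = 0.4/(0.4 + 3.1) = 4/35; seller share = |εd|/(εs + |εd|) = 31/35.
So producers capture 31/35 of the subsidy.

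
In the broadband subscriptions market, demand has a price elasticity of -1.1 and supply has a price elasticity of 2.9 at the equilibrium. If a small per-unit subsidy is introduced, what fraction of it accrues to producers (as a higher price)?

Producer share = 0.275

For a small subsidy around the equilibrium, the benefit split depends on the relative slopes, which at a point are proportional to the elasticities.
Buyer share = εs/(εs + |εd|) = 2.9/(2.9 + 1.1) = 0.725; seller share = |εd|/(εs + |εd|) = 0.275.
So producers capture 0.275 of the subsidy.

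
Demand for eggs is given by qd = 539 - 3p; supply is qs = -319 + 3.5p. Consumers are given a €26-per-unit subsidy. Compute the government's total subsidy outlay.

Pre-subsidy: 539 - 3p = -319 + 3.5p gives p* = 132, q* = 143.
With the rebate, buyers effectively pay pb = ps − 26, where ps is the price sellers receive.
Demand in terms of ps becomes qd = 539 − 3(ps − 26) = 617 - 3ps. Setting this equal to supply: 617 - 3ps = -319 + 3.5ps, so ps = 144.
Buyers pay pb = 144 − 26 = 118; q' = -319 + 3.5·144 = 185.
Government outlay = subsidy × quantity = 26 × 185 = 4810.

Government cost = €4810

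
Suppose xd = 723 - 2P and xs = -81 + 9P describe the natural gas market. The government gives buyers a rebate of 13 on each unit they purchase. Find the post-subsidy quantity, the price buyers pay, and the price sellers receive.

x' = 6579/11; buyers pay 687/11; sellers receive 830/11

Pre-subsidy: 723 - 2P = -81 + 9P gives P* = 804/11, x* = 6345/11.
With the rebate, buyers effectively pay Pb = Ps − 13, where Ps is the price sellers receive.
Demand in terms of Ps becomes xd = 723 − 2(Ps − 13) = 749 - 2Ps. Setting this equal to supply: 749 - 2Ps = -81 + 9Ps, so Ps = 830/11.
Buyers pay Pb = 830/11 − 13 = 687/11; x' = -81 + 9·(830/11) = 6579/11.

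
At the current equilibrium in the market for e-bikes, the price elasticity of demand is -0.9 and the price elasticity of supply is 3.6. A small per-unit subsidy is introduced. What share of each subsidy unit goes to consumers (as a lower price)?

Consumer share = 0.8

For a small subsidy around the equilibrium, the benefit split depends on the relative slopes, which at a point are proportional to the elasticities.
Buyer share = εs/(εs + |εd|) = 3.6/(3.6 + 0.9) = 0.8; seller share = |εd|/(εs + |εd|) = 0.2.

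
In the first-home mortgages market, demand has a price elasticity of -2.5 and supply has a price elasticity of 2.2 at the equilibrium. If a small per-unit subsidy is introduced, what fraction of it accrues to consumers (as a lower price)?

Consumer share = 22/47

For a small subsidy around the equilibrium, the benefit split depends on the relative slopes, which at a point are proportional to the elasticities.
Buyer share = εs/(εs + |εd|) = 2.2/(2.2 + 2.5) = 22/47; seller share = |εd|/(εs + |εd|) = 25/47.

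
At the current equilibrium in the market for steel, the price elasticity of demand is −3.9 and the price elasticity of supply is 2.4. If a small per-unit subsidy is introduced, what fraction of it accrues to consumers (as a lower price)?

For a small subsidy around the equilibrium, the benefit split depends on the relative slopes, which at a point are proportional to the elasticities.
Buyer share = εs/(εs + |εd|) = 2.4/(2.4 + 3.9) = 8/21; seller share = |εd|/(εs + |εd|) = 13/21.

Consumer share = 8/21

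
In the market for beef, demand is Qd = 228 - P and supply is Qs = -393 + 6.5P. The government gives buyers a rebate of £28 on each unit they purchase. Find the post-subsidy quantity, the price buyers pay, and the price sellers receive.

Pre-subsidy: 228 - P = -393 + 6.5P gives P* = 82.8, Q* = 145.2.
With the rebate, buyers effectively pay Pb = Ps − 28, where Ps is the price sellers receive.
Demand in terms of Ps becomes Qd = 228 − 1(Ps − 28) = 256 - Ps. Setting this equal to supply: 256 - Ps = -393 + 6.5Ps, so Ps = 1298/15.
Buyers pay Pb = 1298/15 − 28 = 878/15; Q' = -393 + 6.5·(1298/15) = 2542/15.

Q' = 2542/15; buyers pay 878/15; sellers receive 1298/15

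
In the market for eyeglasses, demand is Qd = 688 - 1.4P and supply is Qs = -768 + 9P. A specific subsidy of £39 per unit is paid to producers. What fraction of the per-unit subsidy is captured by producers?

Pre-subsidy: 688 - 1.4P = -768 + 9P gives P* = 140, Q* = 492.
With the subsidy, sellers receive Ps = Pb + 39 for each unit, where Pb is the price buyers pay.
Supply in terms of Pb becomes Qs = -768 + 9(Pb + 39) = -417 + 9Pb. Setting this equal to demand: 688 - 1.4Pb = -417 + 9Pb, so Pb = 106.25.
Sellers receive Ps = 106.25 + 39 = 145.25; Q' = 688 − 1.4·106.25 = 539.25.
Buyers' price falls by P* − Pb = 140 − 106.25 = 33.75; sellers' price rises by Ps − P* = 145.25 − 140 = 5.25.
So producers capture 5.25/39 = 7/52 of each unit of subsidy.

Producer share = 7/52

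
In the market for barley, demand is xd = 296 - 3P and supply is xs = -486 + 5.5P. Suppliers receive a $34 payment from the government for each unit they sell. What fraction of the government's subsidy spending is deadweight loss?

DWL / government spending = 33/86

Pre-subsidy: 296 - 3P = -486 + 5.5P gives P* = 92, x* = 20.
With the subsidy, sellers receive Ps = Pb + 34 for each unit, where Pb is the price buyers pay.
Supply in terms of Pb becomes xs = -486 + 5.5(Pb + 34) = -299 + 5.5Pb. Setting this equal to demand: 296 - 3Pb = -299 + 5.5Pb, so Pb = 70.
Sellers receive Ps = 70 + 34 = 104; x' = 296 − 3·70 = 86.
ΔCS = ½(20 + 86)(92 − 70) = 1166; ΔPS = ½(20 + 86)(104 − 92) = 636.
Government spending = 34 × 86 = 2924.
DWL = ½ × 34 × (86 − 20) = 1122; fraction = 1122 / 2924 = 33/86.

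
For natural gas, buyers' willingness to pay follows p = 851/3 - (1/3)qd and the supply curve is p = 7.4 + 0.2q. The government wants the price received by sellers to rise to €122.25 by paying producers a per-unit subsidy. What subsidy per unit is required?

At a seller price of 122.25, quantity supplied is -37 + 5·122.25 = 574.25.
Buyers absorb 574.25 only when they pay pb = 851/3 − (1/3)·574.25 = 92.25.
s = ps − pb = 122.25 − 92.25 = 30.

Required subsidy s = €30 per unit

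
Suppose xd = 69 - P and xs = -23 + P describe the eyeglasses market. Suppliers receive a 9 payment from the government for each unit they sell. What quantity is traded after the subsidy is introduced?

x' = 27.5

Pre-subsidy: 69 - P = -23 + P gives P* = 46, x* = 23.
With the subsidy, sellers receive Ps = Pb + 9 for each unit, where Pb is the price buyers pay.
Supply in terms of Pb becomes xs = -23 + 1(Pb + 9) = -14 + Pb. Setting this equal to demand: 69 - Pb = -14 + Pb, so Pb = 41.5.
Sellers receive Ps = 41.5 + 9 = 50.5; x' = 69 − 1·41.5 = 27.5.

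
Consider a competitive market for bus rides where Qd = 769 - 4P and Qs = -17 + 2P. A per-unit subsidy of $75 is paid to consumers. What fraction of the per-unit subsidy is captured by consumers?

Pre-subsidy: 769 - 4P = -17 + 2P gives P* = 131, Q* = 245.
With the rebate, buyers effectively pay Pb = Ps − 75, where Ps is the price sellers receive.
Demand in terms of Ps becomes Qd = 769 − 4(Ps − 75) = 1069 - 4Ps. Setting this equal to supply: 1069 - 4Ps = -17 + 2Ps, so Ps = 181.
Buyers pay Pb = 181 − 75 = 106; Q' = -17 + 2·181 = 345.
Buyers' price falls by P* − Pb = 131 − 106 = 25; sellers' price rises by Ps − P* = 181 − 131 = 50.
So consumers capture 25/75 = 1/3 of each unit of subsidy.

Consumer share = 1/3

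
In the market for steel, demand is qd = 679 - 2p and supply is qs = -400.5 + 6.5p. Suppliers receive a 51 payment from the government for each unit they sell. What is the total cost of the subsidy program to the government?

Pre-subsidy: 679 - 2p = -400.5 + 6.5p gives p* = 127, q* = 425.
With the subsidy, sellers receive ps = pb + 51 for each unit, where pb is the price buyers pay.
Supply in terms of pb becomes qs = -400.5 + 6.5(pb + 51) = -69 + 6.5pb. Setting this equal to demand: 679 - 2pb = -69 + 6.5pb, so pb = 88.
Sellers receive ps = 88 + 51 = 139; q' = 679 − 2·88 = 503.
Government outlay = subsidy × quantity = 51 × 503 = 25653.

Government cost = 25653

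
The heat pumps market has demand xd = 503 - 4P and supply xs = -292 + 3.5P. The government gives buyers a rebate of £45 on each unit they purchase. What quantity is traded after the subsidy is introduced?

Pre-subsidy: 503 - 4P = -292 + 3.5P gives P* = 106, x* = 79.
With the rebate, buyers effectively pay Pb = Ps − 45, where Ps is the price sellers receive.
Demand in terms of Ps becomes xd = 503 − 4(Ps − 45) = 683 - 4Ps. Setting this equal to supply: 683 - 4Ps = -292 + 3.5Ps, so Ps = 130.
Buyers pay Pb = 130 − 45 = 85; x' = -292 + 3.5·130 = 163.

x' = 163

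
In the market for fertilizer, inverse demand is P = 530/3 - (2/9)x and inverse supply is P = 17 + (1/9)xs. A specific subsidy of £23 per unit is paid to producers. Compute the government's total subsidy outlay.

Pre-subsidy: 530/3 - (2/9)x = 17 + (1/9)x gives x* = 479 and P* = 632/9.
With the subsidy, sellers receive Ps = Pb + 23 for each unit, where Pb is the price buyers pay.
On the curves, Pb = 530/3 - (2/9)x and Ps = 17 + (1/9)x; the wedge Ps − Pb = 23 gives 17 + (1/9)x − (530/3 - (2/9)x) = 23, so x' = 548.
Then Pb = 530/3 − (2/9)·548 = 494/9 and Ps = 17 + (1/9)·548 = 701/9.
Government outlay = subsidy × quantity = 23 × 548 = 12604.

Government cost = £12604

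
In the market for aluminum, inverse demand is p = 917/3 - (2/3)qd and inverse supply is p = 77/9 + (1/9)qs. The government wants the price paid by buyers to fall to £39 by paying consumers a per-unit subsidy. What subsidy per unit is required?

At a buyer price of 39, quantity demanded is 458.5 − 1.5·39 = 400.
Sellers supply 400 only when they receive ps = 77/9 + (1/9)·400 = 53.
s = ps − pb = 53 − 39 = 14.

Required subsidy s = £14 per unit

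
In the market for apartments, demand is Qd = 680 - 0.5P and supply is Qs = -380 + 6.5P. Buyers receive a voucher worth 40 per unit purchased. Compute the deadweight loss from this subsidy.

Pre-subsidy: 680 - 0.5P = -380 + 6.5P gives P* = 1060/7, Q* = 4230/7.
With the rebate, buyers effectively pay Pb = Ps − 40, where Ps is the price sellers receive.
Demand in terms of Ps becomes Qd = 680 − 0.5(Ps − 40) = 700 - 0.5Ps. Setting this equal to supply: 700 - 0.5Ps = -380 + 6.5Ps, so Ps = 1080/7.
Buyers pay Pb = 1080/7 − 40 = 800/7; Q' = -380 + 6.5·(1080/7) = 4360/7.
The subsidy expands output by 4360/7 − 4230/7 = 130/7 past the efficient level; on those units the gap between marginal cost and willingness to pay runs from 0 up to 40.
DWL = ½ × 40 × 130/7 = 2600/7.

Deadweight loss = 2600/7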